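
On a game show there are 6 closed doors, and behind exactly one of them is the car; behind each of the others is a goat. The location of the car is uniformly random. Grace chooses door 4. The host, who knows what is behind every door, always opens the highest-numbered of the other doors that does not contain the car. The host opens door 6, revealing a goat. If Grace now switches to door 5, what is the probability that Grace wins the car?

Consider each possible location of the car in turn.
If it is behind any of doors 1, 2, 3, 4, and 5 (prior 1/6 each): door 6 is the highest-numbered option available, probability 1; weight (1/6)·1 = 1/6 each.
If it is behind door 6 (prior 1/6): the host opened door 6, so this case is ruled out; weight (1/6)·0 = 0.
The weights sum to 5/6.
So P(the car behind door 5 | the host opened door 6) = (1/6) / (5/6) = 1/5.

1/5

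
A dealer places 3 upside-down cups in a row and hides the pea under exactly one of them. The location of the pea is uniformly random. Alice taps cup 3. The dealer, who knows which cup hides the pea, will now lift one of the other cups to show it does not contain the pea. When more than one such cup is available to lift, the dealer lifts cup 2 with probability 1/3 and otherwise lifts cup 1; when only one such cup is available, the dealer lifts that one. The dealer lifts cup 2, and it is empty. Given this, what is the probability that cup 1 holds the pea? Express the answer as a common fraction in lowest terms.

3/4

Apply Bayes' rule, conditioning on where the pea actually is.
If it is under cup 1 (prior 1/3): only cup 2 is available, probability 1; weight (1/3)·1 = 1/3.
If it is under cup 2 (prior 1/3): the dealer opened cup 2, so this case is ruled out; weight (1/3)·0 = 0.
If it is under cup 3 (prior 1/3): cup 2 is available, opened with probability 1/3; weight (1/3)·(1/3) = 1/9.
The weights sum to 4/9.
So P(the pea under cup 1 | the dealer opened cup 2) = (1/3) / (4/9) = 3/4.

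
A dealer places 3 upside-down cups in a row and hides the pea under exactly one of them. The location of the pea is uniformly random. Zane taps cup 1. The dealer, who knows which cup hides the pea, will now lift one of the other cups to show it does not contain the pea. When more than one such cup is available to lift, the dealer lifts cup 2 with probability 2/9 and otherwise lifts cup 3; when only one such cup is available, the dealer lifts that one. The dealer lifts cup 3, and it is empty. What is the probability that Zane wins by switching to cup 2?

Apply Bayes' rule, conditioning on where the pea actually is.
If it is under cup 1 (prior 1/3): cup 2 is available but not opened, probability 7/9; weight (1/3)·(7/9) = 7/27.
If it is under cup 2 (prior 1/3): only cup 3 is available, probability 1; weight (1/3)·1 = 1/3.
If it is under cup 3 (prior 1/3): the dealer opened cup 3, so this case is ruled out; weight (1/3)·0 = 0.
The weights sum to 16/27.
So P(the pea under cup 2 | the dealer opened cup 3) = (1/3) / (16/27) = 9/16.

9/16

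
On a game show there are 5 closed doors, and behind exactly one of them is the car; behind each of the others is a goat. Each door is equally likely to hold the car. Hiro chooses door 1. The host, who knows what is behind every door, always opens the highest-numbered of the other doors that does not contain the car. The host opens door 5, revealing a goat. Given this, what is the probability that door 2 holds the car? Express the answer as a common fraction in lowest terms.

Apply Bayes' rule, conditioning on where the car actually is.
If it is behind any of doors 1, 2, 3, and 4 (prior 1/5 each): door 5 is the highest-numbered option available, probability 1; weight (1/5)·1 = 1/5 each.
If it is behind door 5 (prior 1/5): the host opened door 5, so this case is ruled out; weight (1/5)·0 = 0.
The weights sum to 4/5.
So P(the car behind door 2 | the host opened door 5) = (1/5) / (4/5) = 1/4.

1/4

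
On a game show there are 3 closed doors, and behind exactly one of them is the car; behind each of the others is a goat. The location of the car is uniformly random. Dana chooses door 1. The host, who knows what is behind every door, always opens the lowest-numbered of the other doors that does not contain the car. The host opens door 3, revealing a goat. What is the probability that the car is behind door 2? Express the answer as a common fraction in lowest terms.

Condition on the true location of the car.
If it is behind door 1 (prior 1/3): the host would have opened door 2 instead, probability 0; weight (1/3)·0 = 0.
If it is behind door 2 (prior 1/3): door 3 is the lowest-numbered option available, probability 1; weight (1/3)·1 = 1/3.
If it is behind door 3 (prior 1/3): the host opened door 3, so this case is ruled out; weight (1/3)·0 = 0.
The weights sum to 1/3.
So P(the car behind door 2 | the host opened door 3) = (1/3) / (1/3) = 1.

1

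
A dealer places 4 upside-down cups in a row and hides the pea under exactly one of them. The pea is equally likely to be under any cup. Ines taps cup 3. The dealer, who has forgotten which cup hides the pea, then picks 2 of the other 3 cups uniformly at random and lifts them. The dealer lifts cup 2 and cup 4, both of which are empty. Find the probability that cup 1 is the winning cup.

Apply Bayes' rule, conditioning on where the pea actually is.
If it is under either of cups 1 and 3 (prior 1/4 each): the dealer picks exactly this set with probability 1/3 regardless, and none is the prize; weight (1/4)·(1/3) = 1/12 each.
If it is under either of cups 2 and 4 (prior 1/4 each): that cup was opened and seen not to hold the prize — ruled out; weight (1/4)·0 = 0 each.
The weights sum to 1/6.
So P(the pea under cup 1 | the dealer opened cup 2 and cup 4) = (1/12) / (1/6) = 1/2.

1/2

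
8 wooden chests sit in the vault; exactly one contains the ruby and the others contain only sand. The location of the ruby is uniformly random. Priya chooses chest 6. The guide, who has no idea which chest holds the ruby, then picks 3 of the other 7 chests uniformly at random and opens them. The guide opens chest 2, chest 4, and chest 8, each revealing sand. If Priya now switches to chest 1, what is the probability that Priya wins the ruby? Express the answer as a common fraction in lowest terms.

1/5

Because the guide chose which chests to open without knowing where the ruby is, the choice is independent of the prize location. Learning that none of the 3 opened chests holds the ruby simply rules out those 3 locations and leaves the remaining 5 chests still equally likely by symmetry.
So P(the ruby in chest 1) = 1/5.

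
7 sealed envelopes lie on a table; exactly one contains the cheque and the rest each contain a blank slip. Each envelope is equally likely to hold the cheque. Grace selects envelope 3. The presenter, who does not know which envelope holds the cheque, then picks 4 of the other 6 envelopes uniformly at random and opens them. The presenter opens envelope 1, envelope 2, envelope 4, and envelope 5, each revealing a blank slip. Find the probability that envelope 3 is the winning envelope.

Apply Bayes' rule, conditioning on where the cheque actually is.
If it is in any of envelopes 1, 2, 4, and 5 (prior 1/7 each): that envelope was opened and seen not to hold the prize — ruled out; weight (1/7)·0 = 0 each.
If it is in any of envelopes 3, 6, and 7 (prior 1/7 each): the presenter picks exactly this set with probability 1/15 regardless, and none is the prize; weight (1/7)·(1/15) = 1/105 each.
The weights sum to 1/35.
So P(the cheque in envelope 3 | the presenter opened envelope 1, envelope 2, envelope 4, and envelope 5) = (1/105) / (1/35) = 1/3.

1/3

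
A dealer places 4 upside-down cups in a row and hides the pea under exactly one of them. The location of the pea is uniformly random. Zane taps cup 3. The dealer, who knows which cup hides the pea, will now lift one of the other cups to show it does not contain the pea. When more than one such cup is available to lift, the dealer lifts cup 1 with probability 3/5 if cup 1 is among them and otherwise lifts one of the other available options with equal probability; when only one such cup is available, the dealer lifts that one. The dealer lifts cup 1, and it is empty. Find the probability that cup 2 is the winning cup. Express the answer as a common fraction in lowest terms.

Consider each possible location of the pea in turn.
If it is under cup 1 (prior 1/4): the dealer opened cup 1, so this case is ruled out; weight (1/4)·0 = 0.
If it is under any of cups 2, 3, and 4 (prior 1/4 each): cup 1 is available, opened with probability 3/5; weight (1/4)·(3/5) = 3/20 each.
The weights sum to 9/20.
So P(the pea under cup 2 | the dealer opened cup 1) = (3/20) / (9/20) = 1/3.

1/3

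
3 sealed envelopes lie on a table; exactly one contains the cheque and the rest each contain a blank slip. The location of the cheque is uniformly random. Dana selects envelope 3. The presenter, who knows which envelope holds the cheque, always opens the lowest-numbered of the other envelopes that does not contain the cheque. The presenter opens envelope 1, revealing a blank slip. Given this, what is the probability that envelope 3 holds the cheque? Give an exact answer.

Apply Bayes' rule, conditioning on where the cheque actually is.
If it is in envelope 1 (prior 1/3): the presenter opened envelope 1, so this case is ruled out; weight (1/3)·0 = 0.
If it is in either of envelopes 2 and 3 (prior 1/3 each): envelope 1 is the lowest-numbered option available, probability 1; weight (1/3)·1 = 1/3 each.
The weights sum to 2/3.
So P(the cheque in envelope 3 | the presenter opened envelope 1) = (1/3) / (2/3) = 1/2.

1/2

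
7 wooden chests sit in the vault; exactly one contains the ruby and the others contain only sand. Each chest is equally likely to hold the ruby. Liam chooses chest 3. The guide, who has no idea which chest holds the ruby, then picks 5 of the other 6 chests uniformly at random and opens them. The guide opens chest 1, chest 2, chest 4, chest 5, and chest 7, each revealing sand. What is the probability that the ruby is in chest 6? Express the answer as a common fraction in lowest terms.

Consider each possible location of the ruby in turn.
If it is in any of chests 1, 2, 4, 5, and 7 (prior 1/7 each): that chest was opened and seen not to hold the prize — ruled out; weight (1/7)·0 = 0 each.
If it is in either of chests 3 and 6 (prior 1/7 each): the guide picks exactly this set with probability 1/6 regardless, and none is the prize; weight (1/7)·(1/6) = 1/42 each.
The weights sum to 1/21.
So P(the ruby in chest 6 | the guide opened chest 1, chest 2, chest 4, chest 5, and chest 7) = (1/42) / (1/21) = 1/2.

1/2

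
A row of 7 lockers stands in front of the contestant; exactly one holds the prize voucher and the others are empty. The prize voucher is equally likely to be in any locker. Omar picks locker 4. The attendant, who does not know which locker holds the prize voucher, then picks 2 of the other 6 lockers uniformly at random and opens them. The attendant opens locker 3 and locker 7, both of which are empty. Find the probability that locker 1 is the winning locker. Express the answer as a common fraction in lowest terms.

1/5

Because the attendant chose which lockers to open without knowing where the prize voucher is, the choice is independent of the prize location. Learning that none of the 2 opened lockers holds the prize voucher simply rules out those 2 locations and leaves the remaining 5 lockers still equally likely by symmetry.
So P(the prize voucher in locker 1) = 1/5.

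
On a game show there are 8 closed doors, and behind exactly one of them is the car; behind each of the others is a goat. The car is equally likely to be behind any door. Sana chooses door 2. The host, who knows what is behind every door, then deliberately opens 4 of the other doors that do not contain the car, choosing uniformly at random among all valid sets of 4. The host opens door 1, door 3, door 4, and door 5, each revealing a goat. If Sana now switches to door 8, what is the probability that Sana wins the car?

Consider each possible location of the car in turn.
If it is behind any of doors 1, 3, 4, and 5 (prior 1/8 each): that door was opened and seen not to hold the prize — ruled out; weight (1/8)·0 = 0 each.
If it is behind door 2 (prior 1/8): the host has 35 equally likely choices, so probability 1/35; weight (1/8)·(1/35) = 1/280.
If it is behind any of doors 6, 7, and 8 (prior 1/8 each): the host has 15 equally likely choices, so probability 1/15; weight (1/8)·(1/15) = 1/120 each.
The weights sum to 1/35.
So P(the car behind door 8 | the host opened door 1, door 3, door 4, and door 5) = (1/120) / (1/35) = 7/24.

7/24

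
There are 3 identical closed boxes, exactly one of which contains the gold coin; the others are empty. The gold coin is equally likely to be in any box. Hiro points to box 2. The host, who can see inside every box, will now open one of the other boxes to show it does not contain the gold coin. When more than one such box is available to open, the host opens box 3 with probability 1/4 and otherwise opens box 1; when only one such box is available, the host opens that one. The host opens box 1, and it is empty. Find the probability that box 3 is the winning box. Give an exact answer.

4/7

Consider each possible location of the gold coin in turn.
If it is in box 1 (prior 1/3): the host opened box 1, so this case is ruled out; weight (1/3)·0 = 0.
If it is in box 2 (prior 1/3): box 3 is available but not opened, probability 3/4; weight (1/3)·(3/4) = 1/4.
If it is in box 3 (prior 1/3): only box 1 is available, probability 1; weight (1/3)·1 = 1/3.
The weights sum to 7/12.
So P(the gold coin in box 3 | the host opened box 1) = (1/3) / (7/12) = 4/7.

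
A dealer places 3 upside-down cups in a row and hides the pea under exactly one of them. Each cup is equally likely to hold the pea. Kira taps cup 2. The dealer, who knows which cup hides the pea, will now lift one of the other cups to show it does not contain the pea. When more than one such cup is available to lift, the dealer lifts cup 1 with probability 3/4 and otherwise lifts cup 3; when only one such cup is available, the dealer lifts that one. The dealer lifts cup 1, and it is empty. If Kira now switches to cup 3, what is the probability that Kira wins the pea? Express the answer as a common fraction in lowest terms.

4/7

Apply Bayes' rule, conditioning on where the pea actually is.
If it is under cup 1 (prior 1/3): the dealer opened cup 1, so this case is ruled out; weight (1/3)·0 = 0.
If it is under cup 2 (prior 1/3): cup 1 is available, opened with probability 3/4; weight (1/3)·(3/4) = 1/4.
If it is under cup 3 (prior 1/3): only cup 1 is available, probability 1; weight (1/3)·1 = 1/3.
The weights sum to 7/12.
So P(the pea under cup 3 | the dealer opened cup 1) = (1/3) / (7/12) = 4/7.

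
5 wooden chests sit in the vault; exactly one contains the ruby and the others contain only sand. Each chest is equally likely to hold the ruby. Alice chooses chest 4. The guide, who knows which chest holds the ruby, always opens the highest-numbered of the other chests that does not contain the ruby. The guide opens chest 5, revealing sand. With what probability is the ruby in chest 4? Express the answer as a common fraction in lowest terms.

Consider each possible location of the ruby in turn.
If it is in any of chests 1, 2, 3, and 4 (prior 1/5 each): chest 5 is the highest-numbered option available, probability 1; weight (1/5)·1 = 1/5 each.
If it is in chest 5 (prior 1/5): the guide opened chest 5, so this case is ruled out; weight (1/5)·0 = 0.
The weights sum to 4/5.
So P(the ruby in chest 4 | the guide opened chest 5) = (1/5) / (4/5) = 1/4.

1/4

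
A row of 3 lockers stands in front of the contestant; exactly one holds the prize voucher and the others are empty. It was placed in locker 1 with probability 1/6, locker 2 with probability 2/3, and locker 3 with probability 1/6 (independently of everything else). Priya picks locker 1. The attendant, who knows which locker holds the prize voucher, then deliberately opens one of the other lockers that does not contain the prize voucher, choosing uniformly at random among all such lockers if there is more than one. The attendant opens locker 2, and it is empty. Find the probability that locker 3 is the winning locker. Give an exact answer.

2/3

Condition on the true location of the prize voucher.
If it is in locker 1 (prior 1/6): the attendant has 2 equally likely choices, so probability 1/2; weight (1/6)·(1/2) = 1/12.
If it is in locker 2 (prior 2/3): the attendant opened locker 2, so this case is ruled out; weight (2/3)·0 = 0.
If it is in locker 3 (prior 1/6): the attendant has no choice, probability 1; weight (1/6)·1 = 1/6.
The weights sum to 1/4.
So P(the prize voucher in locker 3 | the attendant opened locker 2) = (1/6) / (1/4) = 2/3.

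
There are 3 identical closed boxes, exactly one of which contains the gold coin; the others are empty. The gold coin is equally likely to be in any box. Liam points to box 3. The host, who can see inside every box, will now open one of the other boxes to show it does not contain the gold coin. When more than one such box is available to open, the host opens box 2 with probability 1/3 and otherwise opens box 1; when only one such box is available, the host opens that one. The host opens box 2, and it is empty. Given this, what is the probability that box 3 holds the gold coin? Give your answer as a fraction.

1/4

Condition on the true location of the gold coin.
If it is in box 1 (prior 1/3): only box 2 is available, probability 1; weight (1/3)·1 = 1/3.
If it is in box 2 (prior 1/3): the host opened box 2, so this case is ruled out; weight (1/3)·0 = 0.
If it is in box 3 (prior 1/3): box 2 is available, opened with probability 1/3; weight (1/3)·(1/3) = 1/9.
The weights sum to 4/9.
So P(the gold coin in box 3 | the host opened box 2) = (1/9) / (4/9) = 1/4.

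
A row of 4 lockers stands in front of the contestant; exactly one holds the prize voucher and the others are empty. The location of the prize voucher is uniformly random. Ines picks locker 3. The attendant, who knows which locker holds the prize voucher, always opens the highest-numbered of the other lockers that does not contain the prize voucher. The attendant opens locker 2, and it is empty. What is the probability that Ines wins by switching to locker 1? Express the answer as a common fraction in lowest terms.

Apply Bayes' rule, conditioning on where the prize voucher actually is.
If it is in either of lockers 1 and 3 (prior 1/4 each): the attendant would have opened locker 4 instead, probability 0; weight (1/4)·0 = 0 each.
If it is in locker 2 (prior 1/4): the attendant opened locker 2, so this case is ruled out; weight (1/4)·0 = 0.
If it is in locker 4 (prior 1/4): locker 2 is the highest-numbered option available, probability 1; weight (1/4)·1 = 1/4.
The weights sum to 1/4.
So P(the prize voucher in locker 1 | the attendant opened locker 2) = 0 / (1/4) = 0.

0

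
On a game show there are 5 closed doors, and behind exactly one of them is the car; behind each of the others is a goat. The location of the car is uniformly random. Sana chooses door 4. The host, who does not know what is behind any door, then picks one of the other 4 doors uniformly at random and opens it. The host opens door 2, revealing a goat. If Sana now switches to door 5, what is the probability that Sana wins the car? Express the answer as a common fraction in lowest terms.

Because the host chose which door to open without knowing where the car is, the choice is independent of the prize location. Learning that door 2 does not hold the car simply rules out that one location and leaves the remaining 4 doors still equally likely by symmetry.
So P(the car behind door 5) = 1/4.

1/4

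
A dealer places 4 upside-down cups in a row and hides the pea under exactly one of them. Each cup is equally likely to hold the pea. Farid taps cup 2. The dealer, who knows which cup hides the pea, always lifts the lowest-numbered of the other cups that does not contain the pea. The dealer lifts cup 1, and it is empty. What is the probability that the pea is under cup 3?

Consider each possible location of the pea in turn.
If it is under cup 1 (prior 1/4): the dealer opened cup 1, so this case is ruled out; weight (1/4)·0 = 0.
If it is under any of cups 2, 3, and 4 (prior 1/4 each): cup 1 is the lowest-numbered option available, probability 1; weight (1/4)·1 = 1/4 each.
The weights sum to 3/4.
So P(the pea under cup 3 | the dealer opened cup 1) = (1/4) / (3/4) = 1/3.

1/3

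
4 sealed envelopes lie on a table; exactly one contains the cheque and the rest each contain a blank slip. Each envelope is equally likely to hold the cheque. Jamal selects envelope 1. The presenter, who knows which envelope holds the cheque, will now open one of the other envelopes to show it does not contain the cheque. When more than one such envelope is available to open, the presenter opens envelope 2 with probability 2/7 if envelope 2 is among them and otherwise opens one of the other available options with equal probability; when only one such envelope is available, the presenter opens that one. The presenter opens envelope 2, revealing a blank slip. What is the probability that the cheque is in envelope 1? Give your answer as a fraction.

1/3

Condition on the true location of the cheque.
If it is in any of envelopes 1, 3, and 4 (prior 1/4 each): envelope 2 is available, opened with probability 2/7; weight (1/4)·(2/7) = 1/14 each.
If it is in envelope 2 (prior 1/4): the presenter opened envelope 2, so this case is ruled out; weight (1/4)·0 = 0.
The weights sum to 3/14.
So P(the cheque in envelope 1 | the presenter opened envelope 2) = (1/14) / (3/14) = 1/3.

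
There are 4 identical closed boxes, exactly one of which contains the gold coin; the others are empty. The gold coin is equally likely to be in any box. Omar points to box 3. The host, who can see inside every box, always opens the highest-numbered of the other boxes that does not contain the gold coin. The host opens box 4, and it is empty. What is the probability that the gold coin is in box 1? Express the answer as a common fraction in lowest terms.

1/3

Consider each possible location of the gold coin in turn.
If it is in any of boxes 1, 2, and 3 (prior 1/4 each): box 4 is the highest-numbered option available, probability 1; weight (1/4)·1 = 1/4 each.
If it is in box 4 (prior 1/4): the host opened box 4, so this case is ruled out; weight (1/4)·0 = 0.
The weights sum to 3/4.
So P(the gold coin in box 1 | the host opened box 4) = (1/4) / (3/4) = 1/3.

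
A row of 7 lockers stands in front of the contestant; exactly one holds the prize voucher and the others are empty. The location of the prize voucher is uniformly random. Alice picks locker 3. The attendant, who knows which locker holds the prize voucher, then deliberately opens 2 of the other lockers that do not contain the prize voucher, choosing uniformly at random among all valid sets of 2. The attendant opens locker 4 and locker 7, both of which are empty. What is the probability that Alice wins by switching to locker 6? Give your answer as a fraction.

3/14

Consider each possible location of the prize voucher in turn.
If it is in any of lockers 1, 2, 5, and 6 (prior 1/7 each): the attendant has 10 equally likely choices, so probability 1/10; weight (1/7)·(1/10) = 1/70 each.
If it is in locker 3 (prior 1/7): the attendant has 15 equally likely choices, so probability 1/15; weight (1/7)·(1/15) = 1/105.
If it is in either of lockers 4 and 7 (prior 1/7 each): that locker was opened and seen not to hold the prize — ruled out; weight (1/7)·0 = 0 each.
The weights sum to 1/15.
So P(the prize voucher in locker 6 | the attendant opened locker 4 and locker 7) = (1/70) / (1/15) = 3/14.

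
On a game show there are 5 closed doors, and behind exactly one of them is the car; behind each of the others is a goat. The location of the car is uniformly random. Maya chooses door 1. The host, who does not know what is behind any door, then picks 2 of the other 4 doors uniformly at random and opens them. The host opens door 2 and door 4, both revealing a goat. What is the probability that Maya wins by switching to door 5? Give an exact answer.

1/3

Apply Bayes' rule, conditioning on where the car actually is.
If it is behind any of doors 1, 3, and 5 (prior 1/5 each): the host picks exactly this set with probability 1/6 regardless, and none is the prize; weight (1/5)·(1/6) = 1/30 each.
If it is behind either of doors 2 and 4 (prior 1/5 each): that door was opened and seen not to hold the prize — ruled out; weight (1/5)·0 = 0 each.
The weights sum to 1/10.
So P(the car behind door 5 | the host opened door 2 and door 4) = (1/30) / (1/10) = 1/3.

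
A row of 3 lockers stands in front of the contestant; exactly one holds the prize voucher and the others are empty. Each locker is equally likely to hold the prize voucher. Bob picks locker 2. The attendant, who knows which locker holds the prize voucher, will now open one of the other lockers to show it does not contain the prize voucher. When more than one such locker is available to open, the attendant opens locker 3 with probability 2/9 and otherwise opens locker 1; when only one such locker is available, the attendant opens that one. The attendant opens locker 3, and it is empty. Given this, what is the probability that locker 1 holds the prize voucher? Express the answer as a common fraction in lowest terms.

9/11

Condition on the true location of the prize voucher.
If it is in locker 1 (prior 1/3): only locker 3 is available, probability 1; weight (1/3)·1 = 1/3.
If it is in locker 2 (prior 1/3): locker 3 is available, opened with probability 2/9; weight (1/3)·(2/9) = 2/27.
If it is in locker 3 (prior 1/3): the attendant opened locker 3, so this case is ruled out; weight (1/3)·0 = 0.
The weights sum to 11/27.
So P(the prize voucher in locker 1 | the attendant opened locker 3) = (1/3) / (11/27) = 9/11.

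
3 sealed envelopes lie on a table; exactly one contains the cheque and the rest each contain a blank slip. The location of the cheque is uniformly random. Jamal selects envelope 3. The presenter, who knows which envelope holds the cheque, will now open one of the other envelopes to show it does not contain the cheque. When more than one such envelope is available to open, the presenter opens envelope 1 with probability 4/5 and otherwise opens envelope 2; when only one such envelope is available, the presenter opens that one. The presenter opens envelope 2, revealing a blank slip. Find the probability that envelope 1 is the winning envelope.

Condition on the true location of the cheque.
If it is in envelope 1 (prior 1/3): only envelope 2 is available, probability 1; weight (1/3)·1 = 1/3.
If it is in envelope 2 (prior 1/3): the presenter opened envelope 2, so this case is ruled out; weight (1/3)·0 = 0.
If it is in envelope 3 (prior 1/3): envelope 1 is available but not opened, probability 1/5; weight (1/3)·(1/5) = 1/15.
The weights sum to 2/5.
So P(the cheque in envelope 1 | the presenter opened envelope 2) = (1/3) / (2/5) = 5/6.

5/6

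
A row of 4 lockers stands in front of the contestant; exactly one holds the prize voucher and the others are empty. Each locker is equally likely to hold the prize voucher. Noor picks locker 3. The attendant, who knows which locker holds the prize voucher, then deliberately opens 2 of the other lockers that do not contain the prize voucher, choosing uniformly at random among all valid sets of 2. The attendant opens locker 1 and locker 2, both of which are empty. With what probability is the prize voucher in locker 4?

Condition on the true location of the prize voucher.
If it is in either of lockers 1 and 2 (prior 1/4 each): that locker was opened and seen not to hold the prize — ruled out; weight (1/4)·0 = 0 each.
If it is in locker 3 (prior 1/4): the attendant has 3 equally likely choices, so probability 1/3; weight (1/4)·(1/3) = 1/12.
If it is in locker 4 (prior 1/4): the attendant has no choice, probability 1; weight (1/4)·1 = 1/4.
The weights sum to 1/3.
So P(the prize voucher in locker 4 | the attendant opened locker 1 and locker 2) = (1/4) / (1/3) = 3/4.

3/4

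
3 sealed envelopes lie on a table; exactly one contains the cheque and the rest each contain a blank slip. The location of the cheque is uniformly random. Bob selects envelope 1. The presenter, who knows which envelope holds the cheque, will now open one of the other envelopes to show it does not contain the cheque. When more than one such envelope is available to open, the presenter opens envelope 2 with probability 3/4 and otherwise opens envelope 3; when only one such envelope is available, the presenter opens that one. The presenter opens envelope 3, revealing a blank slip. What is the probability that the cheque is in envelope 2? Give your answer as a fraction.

Apply Bayes' rule, conditioning on where the cheque actually is.
If it is in envelope 1 (prior 1/3): envelope 2 is available but not opened, probability 1/4; weight (1/3)·(1/4) = 1/12.
If it is in envelope 2 (prior 1/3): only envelope 3 is available, probability 1; weight (1/3)·1 = 1/3.
If it is in envelope 3 (prior 1/3): the presenter opened envelope 3, so this case is ruled out; weight (1/3)·0 = 0.
The weights sum to 5/12.
So P(the cheque in envelope 2 | the presenter opened envelope 3) = (1/3) / (5/12) = 4/5.

4/5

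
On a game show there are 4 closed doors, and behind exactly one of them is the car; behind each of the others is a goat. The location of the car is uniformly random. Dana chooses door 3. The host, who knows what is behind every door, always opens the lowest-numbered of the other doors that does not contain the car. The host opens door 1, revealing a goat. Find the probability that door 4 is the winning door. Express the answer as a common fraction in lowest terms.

1/3

Apply Bayes' rule, conditioning on where the car actually is.
If it is behind door 1 (prior 1/4): the host opened door 1, so this case is ruled out; weight (1/4)·0 = 0.
If it is behind any of doors 2, 3, and 4 (prior 1/4 each): door 1 is the lowest-numbered option available, probability 1; weight (1/4)·1 = 1/4 each.
The weights sum to 3/4.
So P(the car behind door 4 | the host opened door 1) = (1/4) / (3/4) = 1/3.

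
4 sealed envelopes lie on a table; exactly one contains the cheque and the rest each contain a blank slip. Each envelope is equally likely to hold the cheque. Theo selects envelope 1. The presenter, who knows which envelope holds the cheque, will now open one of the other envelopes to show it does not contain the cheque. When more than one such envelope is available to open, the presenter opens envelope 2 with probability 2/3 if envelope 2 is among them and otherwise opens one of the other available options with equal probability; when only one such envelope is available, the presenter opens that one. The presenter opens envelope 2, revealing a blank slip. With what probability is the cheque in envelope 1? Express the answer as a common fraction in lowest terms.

Condition on the true location of the cheque.
If it is in any of envelopes 1, 3, and 4 (prior 1/4 each): envelope 2 is available, opened with probability 2/3; weight (1/4)·(2/3) = 1/6 each.
If it is in envelope 2 (prior 1/4): the presenter opened envelope 2, so this case is ruled out; weight (1/4)·0 = 0.
The weights sum to 1/2.
So P(the cheque in envelope 1 | the presenter opened envelope 2) = (1/6) / (1/2) = 1/3.

1/3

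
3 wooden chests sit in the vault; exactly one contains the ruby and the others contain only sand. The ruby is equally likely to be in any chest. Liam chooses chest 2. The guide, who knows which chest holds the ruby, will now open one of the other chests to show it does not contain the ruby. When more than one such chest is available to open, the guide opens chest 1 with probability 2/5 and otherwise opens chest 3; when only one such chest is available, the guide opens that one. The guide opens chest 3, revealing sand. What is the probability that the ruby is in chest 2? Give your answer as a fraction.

3/8

Condition on the true location of the ruby.
If it is in chest 1 (prior 1/3): only chest 3 is available, probability 1; weight (1/3)·1 = 1/3.
If it is in chest 2 (prior 1/3): chest 1 is available but not opened, probability 3/5; weight (1/3)·(3/5) = 1/5.
If it is in chest 3 (prior 1/3): the guide opened chest 3, so this case is ruled out; weight (1/3)·0 = 0.
The weights sum to 8/15.
So P(the ruby in chest 2 | the guide opened chest 3) = (1/5) / (8/15) = 3/8.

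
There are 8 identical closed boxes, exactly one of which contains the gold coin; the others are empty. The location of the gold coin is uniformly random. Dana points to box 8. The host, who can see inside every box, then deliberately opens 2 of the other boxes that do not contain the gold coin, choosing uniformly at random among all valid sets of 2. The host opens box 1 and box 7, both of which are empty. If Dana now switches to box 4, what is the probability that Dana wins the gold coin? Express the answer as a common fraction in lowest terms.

7/40

Apply Bayes' rule, conditioning on where the gold coin actually is.
If it is in either of boxes 1 and 7 (prior 1/8 each): that box was opened and seen not to hold the prize — ruled out; weight (1/8)·0 = 0 each.
If it is in any of boxes 2, 3, 4, 5, and 6 (prior 1/8 each): the host has 15 equally likely choices, so probability 1/15; weight (1/8)·(1/15) = 1/120 each.
If it is in box 8 (prior 1/8): the host has 21 equally likely choices, so probability 1/21; weight (1/8)·(1/21) = 1/168.
The weights sum to 1/21.
So P(the gold coin in box 4 | the host opened box 1 and box 7) = (1/120) / (1/21) = 7/40.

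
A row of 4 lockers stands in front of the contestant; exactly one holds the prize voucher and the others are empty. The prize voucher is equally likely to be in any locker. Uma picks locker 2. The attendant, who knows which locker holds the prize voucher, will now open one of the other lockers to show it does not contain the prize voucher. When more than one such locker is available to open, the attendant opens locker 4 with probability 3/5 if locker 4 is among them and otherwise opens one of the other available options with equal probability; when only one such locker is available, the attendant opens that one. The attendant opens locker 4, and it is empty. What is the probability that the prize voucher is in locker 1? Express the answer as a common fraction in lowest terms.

Apply Bayes' rule, conditioning on where the prize voucher actually is.
If it is in any of lockers 1, 2, and 3 (prior 1/4 each): locker 4 is available, opened with probability 3/5; weight (1/4)·(3/5) = 3/20 each.
If it is in locker 4 (prior 1/4): the attendant opened locker 4, so this case is ruled out; weight (1/4)·0 = 0.
The weights sum to 9/20.
So P(the prize voucher in locker 1 | the attendant opened locker 4) = (3/20) / (9/20) = 1/3.

1/3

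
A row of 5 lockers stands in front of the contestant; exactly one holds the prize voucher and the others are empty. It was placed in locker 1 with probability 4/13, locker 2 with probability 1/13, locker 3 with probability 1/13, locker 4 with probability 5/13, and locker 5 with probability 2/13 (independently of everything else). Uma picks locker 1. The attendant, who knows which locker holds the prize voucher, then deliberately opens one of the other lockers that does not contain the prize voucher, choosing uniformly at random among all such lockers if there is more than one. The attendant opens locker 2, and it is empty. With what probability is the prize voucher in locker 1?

Condition on the true location of the prize voucher.
If it is in locker 1 (prior 4/13): the attendant has 4 equally likely choices, so probability 1/4; weight (4/13)·(1/4) = 1/13.
If it is in locker 2 (prior 1/13): the attendant opened locker 2, so this case is ruled out; weight (1/13)·0 = 0.
If it is in locker 3 (prior 1/13): the attendant has 3 equally likely choices, so probability 1/3; weight (1/13)·(1/3) = 1/39.
If it is in locker 4 (prior 5/13): the attendant has 3 equally likely choices, so probability 1/3; weight (5/13)·(1/3) = 5/39.
If it is in locker 5 (prior 2/13): the attendant has 3 equally likely choices, so probability 1/3; weight (2/13)·(1/3) = 2/39.
The weights sum to 11/39.
So P(the prize voucher in locker 1 | the attendant opened locker 2) = (1/13) / (11/39) = 3/11.

3/11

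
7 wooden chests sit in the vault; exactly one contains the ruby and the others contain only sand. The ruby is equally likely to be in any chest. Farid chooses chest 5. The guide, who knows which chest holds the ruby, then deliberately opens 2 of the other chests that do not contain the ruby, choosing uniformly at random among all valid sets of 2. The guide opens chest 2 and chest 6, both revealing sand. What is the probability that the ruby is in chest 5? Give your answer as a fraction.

1/7

Consider each possible location of the ruby in turn.
If it is in any of chests 1, 3, 4, and 7 (prior 1/7 each): the guide has 10 equally likely choices, so probability 1/10; weight (1/7)·(1/10) = 1/70 each.
If it is in either of chests 2 and 6 (prior 1/7 each): that chest was opened and seen not to hold the prize — ruled out; weight (1/7)·0 = 0 each.
If it is in chest 5 (prior 1/7): the guide has 15 equally likely choices, so probability 1/15; weight (1/7)·(1/15) = 1/105.
The weights sum to 1/15.
So P(the ruby in chest 5 | the guide opened chest 2 and chest 6) = (1/105) / (1/15) = 1/7.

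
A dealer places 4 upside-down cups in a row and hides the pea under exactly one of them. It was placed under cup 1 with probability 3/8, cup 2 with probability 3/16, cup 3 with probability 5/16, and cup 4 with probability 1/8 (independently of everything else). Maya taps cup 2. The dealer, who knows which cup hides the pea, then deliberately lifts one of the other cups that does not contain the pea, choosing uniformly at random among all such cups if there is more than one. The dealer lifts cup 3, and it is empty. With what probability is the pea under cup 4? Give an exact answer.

1/5

Apply Bayes' rule, conditioning on where the pea actually is.
If it is under cup 1 (prior 3/8): the dealer has 2 equally likely choices, so probability 1/2; weight (3/8)·(1/2) = 3/16.
If it is under cup 2 (prior 3/16): the dealer has 3 equally likely choices, so probability 1/3; weight (3/16)·(1/3) = 1/16.
If it is under cup 3 (prior 5/16): the dealer opened cup 3, so this case is ruled out; weight (5/16)·0 = 0.
If it is under cup 4 (prior 1/8): the dealer has 2 equally likely choices, so probability 1/2; weight (1/8)·(1/2) = 1/16.
The weights sum to 5/16.
So P(the pea under cup 4 | the dealer opened cup 3) = (1/16) / (5/16) = 1/5.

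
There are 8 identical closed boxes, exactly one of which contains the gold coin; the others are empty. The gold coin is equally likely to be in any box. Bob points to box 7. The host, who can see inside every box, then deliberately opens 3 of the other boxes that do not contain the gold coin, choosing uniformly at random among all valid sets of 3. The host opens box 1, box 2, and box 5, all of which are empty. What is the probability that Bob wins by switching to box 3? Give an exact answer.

Apply Bayes' rule, conditioning on where the gold coin actually is.
If it is in any of boxes 1, 2, and 5 (prior 1/8 each): that box was opened and seen not to hold the prize — ruled out; weight (1/8)·0 = 0 each.
If it is in any of boxes 3, 4, 6, and 8 (prior 1/8 each): the host has 20 equally likely choices, so probability 1/20; weight (1/8)·(1/20) = 1/160 each.
If it is in box 7 (prior 1/8): the host has 35 equally likely choices, so probability 1/35; weight (1/8)·(1/35) = 1/280.
The weights sum to 1/35.
So P(the gold coin in box 3 | the host opened box 1, box 2, and box 5) = (1/160) / (1/35) = 7/32.

7/32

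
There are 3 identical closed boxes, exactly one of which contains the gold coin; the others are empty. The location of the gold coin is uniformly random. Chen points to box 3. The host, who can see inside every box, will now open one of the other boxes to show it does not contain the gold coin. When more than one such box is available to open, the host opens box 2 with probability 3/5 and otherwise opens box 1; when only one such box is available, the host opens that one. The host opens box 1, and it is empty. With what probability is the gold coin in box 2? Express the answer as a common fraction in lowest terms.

5/7

Consider each possible location of the gold coin in turn.
If it is in box 1 (prior 1/3): the host opened box 1, so this case is ruled out; weight (1/3)·0 = 0.
If it is in box 2 (prior 1/3): only box 1 is available, probability 1; weight (1/3)·1 = 1/3.
If it is in box 3 (prior 1/3): box 2 is available but not opened, probability 2/5; weight (1/3)·(2/5) = 2/15.
The weights sum to 7/15.
So P(the gold coin in box 2 | the host opened box 1) = (1/3) / (7/15) = 5/7.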